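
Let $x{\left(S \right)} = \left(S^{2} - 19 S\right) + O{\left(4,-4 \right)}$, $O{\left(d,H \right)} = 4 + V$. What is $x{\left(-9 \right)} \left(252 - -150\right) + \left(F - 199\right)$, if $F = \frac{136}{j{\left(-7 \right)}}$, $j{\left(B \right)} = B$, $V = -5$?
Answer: $\frac{704785}{7} \approx 1.0068 \cdot 10^{5}$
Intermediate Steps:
$O{\left(d,H \right)} = -1$ ($O{\left(d,H \right)} = 4 - 5 = -1$)
$F = - \frac{136}{7}$ ($F = \frac{136}{-7} = 136 \left(- \frac{1}{7}\right) = - \frac{136}{7} \approx -19.429$)
$x{\left(S \right)} = -1 + S^{2} - 19 S$ ($x{\left(S \right)} = \left(S^{2} - 19 S\right) - 1 = -1 + S^{2} - 19 S$)
$x{\left(-9 \right)} \left(252 - -150\right) + \left(F - 199\right) = \left(-1 + \left(-9\right)^{2} - -171\right) \left(252 - -150\right) - \frac{1529}{7} = \left(-1 + 81 + 171\right) \left(252 + 150\right) - \frac{1529}{7} = 251 \cdot 402 - \frac{1529}{7} = 100902 - \frac{1529}{7} = \frac{704785}{7}$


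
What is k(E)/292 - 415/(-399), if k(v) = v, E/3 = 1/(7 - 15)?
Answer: 968243/932064 ≈ 1.0388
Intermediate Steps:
E = -3/8 (E = 3/(7 - 15) = 3/(-8) = 3*(-⅛) = -3/8 ≈ -0.37500)
k(E)/292 - 415/(-399) = -3/8/292 - 415/(-399) = -3/8*1/292 - 415*(-1/399) = -3/2336 + 415/399 = 968243/932064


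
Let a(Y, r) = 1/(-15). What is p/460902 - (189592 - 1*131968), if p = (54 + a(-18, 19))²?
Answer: -5975778136319/103702950 ≈ -57624.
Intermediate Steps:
a(Y, r) = -1/15
p = 654481/225 (p = (54 - 1/15)² = (809/15)² = 654481/225 ≈ 2908.8)
p/460902 - (189592 - 1*131968) = (654481/225)/460902 - (189592 - 1*131968) = (654481/225)*(1/460902) - (189592 - 131968) = 654481/103702950 - 1*57624 = 654481/103702950 - 57624 = -5975778136319/103702950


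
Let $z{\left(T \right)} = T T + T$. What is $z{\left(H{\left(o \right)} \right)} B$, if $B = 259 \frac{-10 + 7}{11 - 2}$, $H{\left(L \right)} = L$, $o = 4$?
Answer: $- \frac{5180}{3} \approx -1726.7$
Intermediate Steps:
$B = - \frac{259}{3}$ ($B = 259 \left(- \frac{3}{9}\right) = 259 \left(\left(-3\right) \frac{1}{9}\right) = 259 \left(- \frac{1}{3}\right) = - \frac{259}{3} \approx -86.333$)
$z{\left(T \right)} = T + T^{2}$ ($z{\left(T \right)} = T^{2} + T = T + T^{2}$)
$z{\left(H{\left(o \right)} \right)} B = 4 \left(1 + 4\right) \left(- \frac{259}{3}\right) = 4 \cdot 5 \left(- \frac{259}{3}\right) = 20 \left(- \frac{259}{3}\right) = - \frac{5180}{3}$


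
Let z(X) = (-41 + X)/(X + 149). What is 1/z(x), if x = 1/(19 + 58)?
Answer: -5737/1578 ≈ -3.6356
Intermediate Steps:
x = 1/77 ≈ 0.012987
z(X) = (-41 + X)/(149 + X)
1/z(x) = 1/((-41 + 1/77)/(149 + 1/77)) = 1/(-3156/77/(11474/77)) = 1/((77/11474)*(-3156/77)) = 1/(-1578/5737) = -5737/1578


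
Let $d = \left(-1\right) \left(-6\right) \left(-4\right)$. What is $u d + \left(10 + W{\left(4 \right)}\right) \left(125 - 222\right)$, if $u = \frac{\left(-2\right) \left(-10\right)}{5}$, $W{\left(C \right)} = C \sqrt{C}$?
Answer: $-1842$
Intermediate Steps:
$W{\left(C \right)} = C^{\frac{3}{2}}$
$u = 4$ ($u = 20 \cdot \frac{1}{5} = 4$)
$d = -24$ ($d = 6 \left(-4\right) = -24$)
$u d + \left(10 + W{\left(4 \right)}\right) \left(125 - 222\right) = 4 \left(-24\right) + \left(10 + 4^{\frac{3}{2}}\right) \left(125 - 222\right) = -96 + \left(10 + 8\right) \left(-97\right) = -96 + 18 \left(-97\right) = -96 - 1746 = -1842$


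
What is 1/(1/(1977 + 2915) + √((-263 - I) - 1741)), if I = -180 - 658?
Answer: 4892/27904320225 - 23931664*I*√1166/27904320225 ≈ 1.7531e-7 - 0.029285*I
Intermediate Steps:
I = -838
1/(1/(1977 + 2915) + √((-263 - I) - 1741)) = 1/(1/(1977 + 2915) + √((-263 - 1*(-838)) - 1741)) = 1/(1/4892 + √((-263 + 838) - 1741)) = 1/(1/4892 + √(575 - 1741)) = 1/(1/4892 + √(-1166)) = 1/(1/4892 + I*√1166)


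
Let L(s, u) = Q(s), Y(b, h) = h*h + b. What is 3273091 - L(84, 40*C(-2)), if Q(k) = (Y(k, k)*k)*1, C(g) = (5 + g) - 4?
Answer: 2673331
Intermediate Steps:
Y(b, h) = b + h² (Y(b, h) = h² + b = b + h²)
C(g) = 1 + g
Q(k) = k*(k + k²) (Q(k) = ((k + k²)*k)*1 = (k*(k + k²))*1 = k*(k + k²))
L(s, u) = s²*(1 + s)
3273091 - L(84, 40*C(-2)) = 3273091 - 84²*(1 + 84) = 3273091 - 7056*85 = 3273091 - 1*599760 = 3273091 - 599760 = 2673331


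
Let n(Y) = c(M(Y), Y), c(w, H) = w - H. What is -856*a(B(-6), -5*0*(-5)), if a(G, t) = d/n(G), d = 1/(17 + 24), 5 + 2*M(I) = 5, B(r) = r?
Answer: -428/123 ≈ -3.4797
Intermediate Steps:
M(I) = 0 (M(I) = -5/2 + (½)*5 = -5/2 + 5/2 = 0)
d = 1/41 ≈ 0.024390
n(Y) = -Y (n(Y) = 0 - Y = -Y)
a(G, t) = -1/(41*G) (a(G, t) = 1/(41*((-G))) = (-1/G)/41 = -1/(41*G))
-856*a(B(-6), -5*0*(-5)) = -(-856)/(41*(-6)) = -(-856)*(-1)/(41*6) = -856*1/246 = -428/123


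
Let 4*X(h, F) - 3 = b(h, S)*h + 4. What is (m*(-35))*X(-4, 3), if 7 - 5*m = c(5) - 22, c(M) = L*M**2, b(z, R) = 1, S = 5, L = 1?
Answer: -21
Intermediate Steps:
c(M) = M**2 (c(M) = 1*M**2 = M**2)
m = 4/5 (m = 7/5 - (5**2 - 22)/5 = 7/5 - (25 - 22)/5 = 7/5 - 1/5*3 = 7/5 - 3/5 = 4/5 ≈ 0.80000)
X(h, F) = 7/4 + h/4 (X(h, F) = 3/4 + (1*h + 4)/4 = 3/4 + (h + 4)/4 = 3/4 + (4 + h)/4 = 3/4 + (1 + h/4) = 7/4 + h/4)
(m*(-35))*X(-4, 3) = ((4/5)*(-35))*(7/4 + (1/4)*(-4)) = -28*(7/4 - 1) = -28*3/4 = -21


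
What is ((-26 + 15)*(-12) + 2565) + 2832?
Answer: 5529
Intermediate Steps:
((-26 + 15)*(-12) + 2565) + 2832 = (-11*(-12) + 2565) + 2832 = (132 + 2565) + 2832 = 2697 + 2832 = 5529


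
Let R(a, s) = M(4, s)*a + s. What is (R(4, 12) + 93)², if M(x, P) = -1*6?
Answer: 6561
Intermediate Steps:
M(x, P) = -6
R(a, s) = s - 6*a (R(a, s) = -6*a + s = s - 6*a)
(R(4, 12) + 93)² = ((12 - 6*4) + 93)² = ((12 - 24) + 93)² = (-12 + 93)² = 81² = 6561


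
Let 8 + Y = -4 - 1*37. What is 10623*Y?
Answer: -520527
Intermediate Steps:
Y = -49 (Y = -8 + (-4 - 1*37) = -8 + (-4 - 37) = -8 - 41 = -49)
10623*Y = 10623*(-49) = -520527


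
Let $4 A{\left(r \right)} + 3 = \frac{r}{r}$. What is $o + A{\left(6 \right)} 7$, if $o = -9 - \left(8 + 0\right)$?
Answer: $- \frac{41}{2} \approx -20.5$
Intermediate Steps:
$o = -17$ ($o = -9 - 8 = -17$)
$A{\left(r \right)} = - \frac{1}{2}$ ($A{\left(r \right)} = - \frac{3}{4} + \frac{r \frac{1}{r}}{4} = - \frac{3}{4} + \frac{1}{4} \cdot 1 = - \frac{3}{4} + \frac{1}{4} = - \frac{1}{2}$)
$o + A{\left(6 \right)} 7 = -17 - \frac{7}{2} = - \frac{41}{2}$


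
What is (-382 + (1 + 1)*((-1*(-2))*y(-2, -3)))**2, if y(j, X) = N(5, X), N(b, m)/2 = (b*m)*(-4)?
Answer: 9604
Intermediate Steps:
N(b, m) = -8*b*m (N(b, m) = 2*((b*m)*(-4)) = 2*(-4*b*m) = -8*b*m)
y(j, X) = -40*X (y(j, X) = -8*5*X = -40*X)
(-382 + (1 + 1)*((-1*(-2))*y(-2, -3)))**2 = (-382 + (1 + 1)*((-1*(-2))*(-40*(-3))))**2 = (-382 + 2*(2*120))**2 = (-382 + 2*240)**2 = (-382 + 480)**2 = 98**2 = 9604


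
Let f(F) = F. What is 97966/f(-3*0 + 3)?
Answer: 97966/3 ≈ 32655.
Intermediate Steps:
97966/f(-3*0 + 3) = 97966/(-3*0 + 3) = 97966/(0 + 3) = 97966/3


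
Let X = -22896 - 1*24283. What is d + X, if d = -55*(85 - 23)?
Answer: -50589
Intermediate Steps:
d = -3410 (d = -55*62 = -3410)
X = -47179 (X = -22896 - 24283 = -47179)
d + X = -3410 - 47179 = -50589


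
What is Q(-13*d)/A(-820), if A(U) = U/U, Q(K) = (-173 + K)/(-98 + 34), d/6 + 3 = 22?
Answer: 1655/64 ≈ 25.859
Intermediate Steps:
d = 114 (d = -18 + 6*22 = -18 + 132 = 114)
Q(K) = 173/64 - K/64 (Q(K) = (-173 + K)/(-64) = (-173 + K)*(-1/64) = 173/64 - K/64)
A(U) = 1
Q(-13*d)/A(-820) = (173/64 - (-13)*114/64)/1 = (173/64 - 1/64*(-1482))*1 = (173/64 + 741/32)*1 = (1655/64)*1 = 1655/64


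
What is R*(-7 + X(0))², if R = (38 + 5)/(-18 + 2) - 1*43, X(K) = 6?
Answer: -731/16 ≈ -45.688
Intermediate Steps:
R = -731/16 (R = 43/(-16) - 43 = 43*(-1/16) - 43 = -43/16 - 43 = -731/16 ≈ -45.688)
R*(-7 + X(0))² = -731*(-7 + 6)²/16 = -731/16*(-1)² = -731/16*1 = -731/16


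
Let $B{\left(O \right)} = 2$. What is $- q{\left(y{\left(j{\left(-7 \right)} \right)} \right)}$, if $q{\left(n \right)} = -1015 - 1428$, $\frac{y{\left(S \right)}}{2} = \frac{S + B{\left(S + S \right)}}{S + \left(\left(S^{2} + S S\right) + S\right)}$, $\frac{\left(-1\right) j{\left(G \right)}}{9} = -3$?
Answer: $2443$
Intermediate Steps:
$j{\left(G \right)} = 27$ ($j{\left(G \right)} = \left(-9\right) \left(-3\right) = 27$)
$y{\left(S \right)} = \frac{2 \left(2 + S\right)}{2 S + 2 S^{2}}$ ($y{\left(S \right)} = 2 \frac{S + 2}{S + \left(\left(S^{2} + S S\right) + S\right)} = 2 \frac{2 + S}{S + \left(\left(S^{2} + S^{2}\right) + S\right)} = 2 \frac{2 + S}{S + \left(2 S^{2} + S\right)} = 2 \frac{2 + S}{S + \left(S + 2 S^{2}\right)} = 2 \frac{2 + S}{2 S + 2 S^{2}} = \frac{2 \left(2 + S\right)}{2 S + 2 S^{2}}$)
$q{\left(n \right)} = -2443$
$- q{\left(y{\left(j{\left(-7 \right)} \right)} \right)} = \left(-1\right) \left(-2443\right) = 2443$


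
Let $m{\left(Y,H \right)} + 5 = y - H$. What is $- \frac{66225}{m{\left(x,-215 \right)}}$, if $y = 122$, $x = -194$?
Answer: $- \frac{66225}{332} \approx -199.47$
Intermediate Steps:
$m{\left(Y,H \right)} = 117 - H$ ($m{\left(Y,H \right)} = -5 - \left(-122 + H\right) = 117 - H$)
$- \frac{66225}{m{\left(x,-215 \right)}} = - \frac{66225}{117 - -215} = - \frac{66225}{117 + 215} = - \frac{66225}{332}$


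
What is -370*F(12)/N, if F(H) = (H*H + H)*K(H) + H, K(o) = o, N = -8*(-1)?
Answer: -87135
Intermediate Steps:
N = 8
F(H) = H + H*(H + H²) (F(H) = (H*H + H)*H + H = (H² + H)*H + H = (H + H²)*H + H = H*(H + H²) + H = H + H*(H + H²))
-370*F(12)/N = -370*12*(1 + 12 + 12²)/8 = -370*12*(1 + 12 + 144)/8 = -370*12*157/8 = -697080/8 = -370*471/2 = -87135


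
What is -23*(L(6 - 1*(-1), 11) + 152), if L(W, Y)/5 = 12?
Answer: -4876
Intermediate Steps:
L(W, Y) = 60 (L(W, Y) = 5*12 = 60)
-23*(L(6 - 1*(-1), 11) + 152) = -23*(60 + 152) = -23*212 = -4876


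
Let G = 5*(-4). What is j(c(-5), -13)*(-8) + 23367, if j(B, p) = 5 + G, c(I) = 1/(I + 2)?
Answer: 23487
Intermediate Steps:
G = -20
c(I) = 1/(2 + I)
j(B, p) = -15 (j(B, p) = 5 - 20 = -15)
j(c(-5), -13)*(-8) + 23367 = -15*(-8) + 23367 = 120 + 23367 = 23487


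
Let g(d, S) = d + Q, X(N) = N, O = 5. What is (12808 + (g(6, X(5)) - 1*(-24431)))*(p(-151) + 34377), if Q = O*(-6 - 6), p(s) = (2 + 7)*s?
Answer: 1227774330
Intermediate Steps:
p(s) = 9*s
Q = -60 (Q = 5*(-6 - 6) = 5*(-12) = -60)
g(d, S) = -60 + d (g(d, S) = d - 60 = -60 + d)
(12808 + (g(6, X(5)) - 1*(-24431)))*(p(-151) + 34377) = (12808 + ((-60 + 6) - 1*(-24431)))*(9*(-151) + 34377) = (12808 + (-54 + 24431))*(-1359 + 34377) = (12808 + 24377)*33018 = 37185*33018 = 1227774330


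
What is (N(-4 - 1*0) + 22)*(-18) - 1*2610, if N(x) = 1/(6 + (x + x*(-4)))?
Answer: -3007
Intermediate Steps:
N(x) = 1/(6 - 3*x) (N(x) = 1/(6 + (x - 4*x)) = 1/(6 - 3*x))
(N(-4 - 1*0) + 22)*(-18) - 1*2610 = (-1/(-6 + 3*(-4 - 1*0)) + 22)*(-18) - 1*2610 = (-1/(-6 + 3*(-4 + 0)) + 22)*(-18) - 2610 = (-1/(-6 + 3*(-4)) + 22)*(-18) - 2610 = (-1/(-6 - 12) + 22)*(-18) - 2610 = (-1/(-18) + 22)*(-18) - 2610 = (-1*(-1/18) + 22)*(-18) - 2610 = (1/18 + 22)*(-18) - 2610 = (397/18)*(-18) - 2610 = -397 - 2610 = -3007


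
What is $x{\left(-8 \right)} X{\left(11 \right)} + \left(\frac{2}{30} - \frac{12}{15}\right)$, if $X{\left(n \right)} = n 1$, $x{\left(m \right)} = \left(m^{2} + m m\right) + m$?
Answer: $\frac{19789}{15} \approx 1319.3$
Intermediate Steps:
$x{\left(m \right)} = m + 2 m^{2}$ ($x{\left(m \right)} = \left(m^{2} + m^{2}\right) + m = 2 m^{2} + m = m + 2 m^{2}$)
$X{\left(n \right)} = n$
$x{\left(-8 \right)} X{\left(11 \right)} + \left(\frac{2}{30} - \frac{12}{15}\right) = - 8 \left(1 + 2 \left(-8\right)\right) 11 + \left(\frac{2}{30} - \frac{12}{15}\right) = - 8 \left(1 - 16\right) 11 + \left(2 \cdot \frac{1}{30} - \frac{4}{5}\right) = \left(-8\right) \left(-15\right) 11 + \left(\frac{1}{15} - \frac{4}{5}\right) = 120 \cdot 11 - \frac{11}{15} = 1320 - \frac{11}{15} = \frac{19789}{15}$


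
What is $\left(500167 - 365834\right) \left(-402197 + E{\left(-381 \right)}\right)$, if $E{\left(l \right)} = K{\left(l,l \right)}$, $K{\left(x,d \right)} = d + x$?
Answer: $-54130691347$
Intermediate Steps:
$E{\left(l \right)} = 2 l$ ($E{\left(l \right)} = l + l = 2 l$)
$\left(500167 - 365834\right) \left(-402197 + E{\left(-381 \right)}\right) = \left(500167 - 365834\right) \left(-402197 + 2 \left(-381\right)\right) = 134333 \left(-402197 - 762\right) = 134333 \left(-402959\right) = -54130691347$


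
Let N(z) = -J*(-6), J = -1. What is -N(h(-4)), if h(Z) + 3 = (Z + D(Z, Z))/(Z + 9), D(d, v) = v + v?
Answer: 6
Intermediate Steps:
D(d, v) = 2*v
h(Z) = -3 + 3*Z/(9 + Z) (h(Z) = -3 + (Z + 2*Z)/(Z + 9) = -3 + (3*Z)/(9 + Z) = -3 + 3*Z/(9 + Z))
N(z) = -6 (N(z) = -1*(-1)*(-6) = 1*(-6) = -6)
-N(h(-4)) = -1*(-6) = 6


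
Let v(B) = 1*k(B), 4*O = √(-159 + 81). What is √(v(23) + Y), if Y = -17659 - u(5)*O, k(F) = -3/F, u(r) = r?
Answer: √(-37366720 - 2645*I*√78)/46 ≈ 0.041538 - 132.89*I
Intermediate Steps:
O = I*√78/4 (O = √(-159 + 81)/4 = √(-78)/4 = (I*√78)/4 = I*√78/4 ≈ 2.2079*I)
v(B) = -3/B (v(B) = 1*(-3/B) = -3/B)
Y = -17659 - 5*I*√78/4 ≈ -17659.0 - 11.04*I
√(v(23) + Y) = √(-3/23 + (-17659 - 5*I*√78/4)) = √(-406160/23 - 5*I*√78/4)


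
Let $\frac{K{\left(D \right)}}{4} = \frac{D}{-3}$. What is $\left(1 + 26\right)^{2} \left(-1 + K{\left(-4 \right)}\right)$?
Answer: $3159$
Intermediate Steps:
$K{\left(D \right)} = - \frac{4 D}{3}$ ($K{\left(D \right)} = 4 \frac{D}{-3} = 4 D \left(- \frac{1}{3}\right) = 4 \left(- \frac{D}{3}\right) = - \frac{4 D}{3}$)
$\left(1 + 26\right)^{2} \left(-1 + K{\left(-4 \right)}\right) = \left(1 + 26\right)^{2} \left(-1 - - \frac{16}{3}\right) = 27^{2} \left(-1 + \frac{16}{3}\right) = 729 \cdot \frac{13}{3} = 3159$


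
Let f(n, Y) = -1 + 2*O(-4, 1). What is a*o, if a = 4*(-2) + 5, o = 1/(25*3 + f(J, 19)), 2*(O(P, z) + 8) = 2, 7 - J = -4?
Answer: -1/20 ≈ -0.050000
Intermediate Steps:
J = 11 (J = 7 - 1*(-4) = 7 + 4 = 11)
O(P, z) = -7 (O(P, z) = -8 + (1/2)*2 = -8 + 1 = -7)
f(n, Y) = -15 (f(n, Y) = -1 + 2*(-7) = -1 - 14 = -15)
o = 1/60 (o = 1/(25*3 - 15) = 1/(75 - 15) = 1/60 ≈ 0.016667)
a = -3 (a = -8 + 5 = -3)
a*o = -3*1/60 = -1/20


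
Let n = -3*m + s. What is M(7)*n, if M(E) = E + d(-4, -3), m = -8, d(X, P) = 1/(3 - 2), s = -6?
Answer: 144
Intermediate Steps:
d(X, P) = 1 (d(X, P) = 1/1 = 1)
n = 18 (n = -3*(-8) - 6 = 24 - 6 = 18)
M(E) = 1 + E (M(E) = E + 1 = 1 + E)
M(7)*n = (1 + 7)*18 = 8*18 = 144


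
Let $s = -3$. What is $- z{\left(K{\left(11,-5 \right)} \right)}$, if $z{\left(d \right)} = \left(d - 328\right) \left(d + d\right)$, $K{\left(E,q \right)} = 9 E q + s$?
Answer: $-822696$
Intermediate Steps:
$K{\left(E,q \right)} = -3 + 9 E q$ ($K{\left(E,q \right)} = 9 E q - 3 = -3 + 9 E q$)
$z{\left(d \right)} = 2 d \left(-328 + d\right)$ ($z{\left(d \right)} = \left(-328 + d\right) 2 d = 2 d \left(-328 + d\right)$)
$- z{\left(K{\left(11,-5 \right)} \right)} = - 2 \left(-3 + 9 \cdot 11 \left(-5\right)\right) \left(-328 + \left(-3 + 9 \cdot 11 \left(-5\right)\right)\right) = - 2 \left(-3 - 495\right) \left(-328 - 498\right) = - 2 \left(-498\right) \left(-328 - 498\right) = - 2 \left(-498\right) \left(-826\right) = \left(-1\right) 822696 = -822696$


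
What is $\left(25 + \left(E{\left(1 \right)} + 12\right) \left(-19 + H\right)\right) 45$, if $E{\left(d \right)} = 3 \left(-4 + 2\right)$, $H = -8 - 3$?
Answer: $-6975$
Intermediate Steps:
$H = -11$
$E{\left(d \right)} = -6$ ($E{\left(d \right)} = 3 \left(-2\right) = -6$)
$\left(25 + \left(E{\left(1 \right)} + 12\right) \left(-19 + H\right)\right) 45 = \left(25 + \left(-6 + 12\right) \left(-19 - 11\right)\right) 45 = \left(25 + 6 \left(-30\right)\right) 45 = \left(25 - 180\right) 45 = \left(-155\right) 45 = -6975$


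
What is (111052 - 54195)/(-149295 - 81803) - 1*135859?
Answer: -31396800039/231098 ≈ -1.3586e+5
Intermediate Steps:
(111052 - 54195)/(-149295 - 81803) - 1*135859 = 56857/(-231098) - 135859 = 56857*(-1/231098) - 135859 = -56857/231098 - 135859 = -31396800039/231098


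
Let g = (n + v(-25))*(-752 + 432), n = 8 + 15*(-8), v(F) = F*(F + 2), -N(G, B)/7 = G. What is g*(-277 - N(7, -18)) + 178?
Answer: 33780658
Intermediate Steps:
N(G, B) = -7*G
v(F) = F*(2 + F)
n = -112 (n = 8 - 120 = -112)
g = -148160 (g = (-112 - 25*(2 - 25))*(-752 + 432) = (-112 - 25*(-23))*(-320) = (-112 + 575)*(-320) = 463*(-320) = -148160)
g*(-277 - N(7, -18)) + 178 = -148160*(-277 - (-7)*7) + 178 = -148160*(-277 - 1*(-49)) + 178 = -148160*(-277 + 49) + 178 = -148160*(-228) + 178 = 33780480 + 178 = 33780658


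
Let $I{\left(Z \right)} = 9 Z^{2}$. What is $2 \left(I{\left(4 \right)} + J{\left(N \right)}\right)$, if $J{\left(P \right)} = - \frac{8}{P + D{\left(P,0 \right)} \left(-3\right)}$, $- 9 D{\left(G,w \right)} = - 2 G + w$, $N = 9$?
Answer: $\frac{848}{3} \approx 282.67$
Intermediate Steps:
$D{\left(G,w \right)} = - \frac{w}{9} + \frac{2 G}{9}$ ($D{\left(G,w \right)} = - \frac{- 2 G + w}{9} = - \frac{w - 2 G}{9} = - \frac{w}{9} + \frac{2 G}{9}$)
$J{\left(P \right)} = - \frac{24}{P}$ ($J{\left(P \right)} = - \frac{8}{P + \left(\left(- \frac{1}{9}\right) 0 + \frac{2 P}{9}\right) \left(-3\right)} = - \frac{8}{P + \left(0 + \frac{2 P}{9}\right) \left(-3\right)} = - \frac{8}{P + \frac{2 P}{9} \left(-3\right)} = - \frac{8}{P - \frac{2 P}{3}} = - \frac{8}{\frac{1}{3} P} = - 8 \frac{3}{P} = - \frac{24}{P}$)
$2 \left(I{\left(4 \right)} + J{\left(N \right)}\right) = 2 \left(9 \cdot 4^{2} - \frac{24}{9}\right) = 2 \left(9 \cdot 16 - \frac{8}{3}\right) = 2 \left(144 - \frac{8}{3}\right) = 2 \cdot \frac{424}{3} = \frac{848}{3}$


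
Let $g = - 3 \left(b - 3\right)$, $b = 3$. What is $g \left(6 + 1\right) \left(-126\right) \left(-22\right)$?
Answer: $0$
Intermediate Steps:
$g = 0$ ($g = - 3 \left(3 - 3\right) = \left(-3\right) 0 = 0$)
$g \left(6 + 1\right) \left(-126\right) \left(-22\right) = 0 \left(6 + 1\right) \left(-126\right) \left(-22\right) = 0 \cdot 7 \left(-126\right) \left(-22\right) = 0 \left(-126\right) \left(-22\right) = 0 \left(-22\right) = 0$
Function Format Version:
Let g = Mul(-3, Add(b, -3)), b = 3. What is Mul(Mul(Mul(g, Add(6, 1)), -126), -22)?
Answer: 0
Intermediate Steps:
g = 0 (g = Mul(-3, Add(3, -3)) = Mul(-3, 0) = 0)
Mul(Mul(Mul(g, Add(6, 1)), -126), -22) = Mul(Mul(Mul(0, Add(6, 1)), -126), -22) = Mul(Mul(Mul(0, 7), -126), -22) = Mul(Mul(0, -126), -22) = Mul(0, -22) = 0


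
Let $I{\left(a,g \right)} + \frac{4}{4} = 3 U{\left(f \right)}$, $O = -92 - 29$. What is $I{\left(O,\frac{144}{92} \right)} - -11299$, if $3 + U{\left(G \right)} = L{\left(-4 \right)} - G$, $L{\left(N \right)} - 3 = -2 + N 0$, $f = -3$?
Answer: $11301$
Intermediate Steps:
$L{\left(N \right)} = 1$ ($L{\left(N \right)} = 3 + \left(-2 + N 0\right) = 3 + \left(-2 + 0\right) = 3 - 2 = 1$)
$U{\left(G \right)} = -2 - G$ ($U{\left(G \right)} = -3 - \left(-1 + G\right) = -2 - G$)
$O = -121$ ($O = -92 - 29 = -121$)
$I{\left(a,g \right)} = 2$ ($I{\left(a,g \right)} = -1 + 3 \left(-2 - -3\right) = -1 + 3 \left(-2 + 3\right) = -1 + 3 \cdot 1 = -1 + 3 = 2$)
$I{\left(O,\frac{144}{92} \right)} - -11299 = 2 - -11299 = 2 + 11299 = 11301$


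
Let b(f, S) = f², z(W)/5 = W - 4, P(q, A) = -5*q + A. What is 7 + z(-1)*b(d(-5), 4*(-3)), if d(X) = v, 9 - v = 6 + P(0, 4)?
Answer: -18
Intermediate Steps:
P(q, A) = A - 5*q
v = -1 (v = 9 - (6 + (4 - 5*0)) = 9 - (6 + (4 + 0)) = 9 - (6 + 4) = 9 - 1*10 = 9 - 10 = -1)
d(X) = -1
z(W) = -20 + 5*W (z(W) = 5*(W - 4) = 5*(-4 + W) = -20 + 5*W)
7 + z(-1)*b(d(-5), 4*(-3)) = 7 + (-20 + 5*(-1))*(-1)² = 7 + (-20 - 5)*1 = 7 - 25*1 = 7 - 25 = -18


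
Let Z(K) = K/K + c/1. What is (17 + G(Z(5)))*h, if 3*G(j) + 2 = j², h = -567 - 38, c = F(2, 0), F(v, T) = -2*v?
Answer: -35090/3 ≈ -11697.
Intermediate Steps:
c = -4 (c = -2*2 = -4)
h = -605
Z(K) = -3 (Z(K) = K/K - 4/1 = 1 - 4*1 = 1 - 4 = -3)
G(j) = -⅔ + j²/3
(17 + G(Z(5)))*h = (17 + (-⅔ + (⅓)*(-3)²))*(-605) = (17 + (-⅔ + (⅓)*9))*(-605) = (17 + (-⅔ + 3))*(-605) = (17 + 7/3)*(-605) = (58/3)*(-605) = -35090/3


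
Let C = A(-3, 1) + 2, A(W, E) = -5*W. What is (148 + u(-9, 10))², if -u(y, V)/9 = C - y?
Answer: 7396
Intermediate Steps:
C = 17 (C = -5*(-3) + 2 = 15 + 2 = 17)
u(y, V) = -153 + 9*y (u(y, V) = -9*(17 - y) = -153 + 9*y)
(148 + u(-9, 10))² = (148 + (-153 + 9*(-9)))² = (148 + (-153 - 81))² = (148 - 234)² = (-86)² = 7396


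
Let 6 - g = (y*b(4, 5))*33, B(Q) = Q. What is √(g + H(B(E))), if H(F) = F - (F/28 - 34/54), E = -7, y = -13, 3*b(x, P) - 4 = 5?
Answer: √416949/18 ≈ 35.873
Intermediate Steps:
b(x, P) = 3 (b(x, P) = 4/3 + (⅓)*5 = 4/3 + 5/3 = 3)
g = 1293 (g = 6 - (-13*3)*33 = 6 - (-39)*33 = 6 - 1*(-1287) = 6 + 1287 = 1293)
H(F) = 17/27 + 27*F/28 (H(F) = F - (F*(1/28) - 34*1/54) = F - (F/28 - 17/27) = F - (-17/27 + F/28) = F + (17/27 - F/28) = 17/27 + 27*F/28)
√(g + H(B(E))) = √(1293 + (17/27 + (27/28)*(-7))) = √(1293 + (17/27 - 27/4)) = √(1293 - 661/108) = √(138983/108) = √416949/18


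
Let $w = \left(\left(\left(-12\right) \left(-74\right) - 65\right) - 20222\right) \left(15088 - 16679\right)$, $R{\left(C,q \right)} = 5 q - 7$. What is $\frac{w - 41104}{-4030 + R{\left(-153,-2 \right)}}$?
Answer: $- \frac{10274235}{1349} \approx -7616.2$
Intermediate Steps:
$R{\left(C,q \right)} = -7 + 5 q$
$w = 30863809$ ($w = \left(\left(888 - 65\right) - 20222\right) \left(-1591\right) = \left(823 - 20222\right) \left(-1591\right) = \left(-19399\right) \left(-1591\right) = 30863809$)
$\frac{w - 41104}{-4030 + R{\left(-153,-2 \right)}} = \frac{30863809 - 41104}{-4030 + \left(-7 + 5 \left(-2\right)\right)} = \frac{30822705}{-4030 - 17} = \frac{30822705}{-4047} = 30822705 \left(- \frac{1}{4047}\right) = - \frac{10274235}{1349}$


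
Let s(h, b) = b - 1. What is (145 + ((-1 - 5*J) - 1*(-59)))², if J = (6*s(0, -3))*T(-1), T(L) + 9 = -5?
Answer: 2181529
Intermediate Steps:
T(L) = -14 (T(L) = -9 - 5 = -14)
s(h, b) = -1 + b
J = 336 (J = (6*(-1 - 3))*(-14) = (6*(-4))*(-14) = -24*(-14) = 336)
(145 + ((-1 - 5*J) - 1*(-59)))² = (145 + ((-1 - 5*336) - 1*(-59)))² = (145 + ((-1 - 1680) + 59))² = (145 + (-1681 + 59))² = (145 - 1622)² = (-1477)² = 2181529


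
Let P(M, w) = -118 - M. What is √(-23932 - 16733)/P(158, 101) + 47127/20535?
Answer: 15709/6845 - I*√40665/276 ≈ 2.295 - 0.73064*I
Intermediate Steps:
√(-23932 - 16733)/P(158, 101) + 47127/20535 = √(-23932 - 16733)/(-118 - 1*158) + 47127/20535 = √(-40665)/(-118 - 158) + 47127*(1/20535) = (I*√40665)/(-276) + 15709/6845 = (I*√40665)*(-1/276) + 15709/6845 = -I*√40665/276 + 15709/6845 = 15709/6845 - I*√40665/276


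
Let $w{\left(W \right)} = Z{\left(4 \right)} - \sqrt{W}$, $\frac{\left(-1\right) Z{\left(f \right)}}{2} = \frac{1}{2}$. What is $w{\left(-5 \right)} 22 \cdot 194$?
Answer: $-4268 - 4268 i \sqrt{5} \approx -4268.0 - 9543.5 i$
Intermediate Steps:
$Z{\left(f \right)} = -1$ ($Z{\left(f \right)} = - \frac{2}{2} = \left(-2\right) \frac{1}{2} = -1$)
$w{\left(W \right)} = -1 - \sqrt{W}$
$w{\left(-5 \right)} 22 \cdot 194 = \left(-1 - \sqrt{-5}\right) 22 \cdot 194 = \left(-1 - i \sqrt{5}\right) 22 \cdot 194 = \left(-22 - 22 i \sqrt{5}\right) 194 = -4268 - 4268 i \sqrt{5}$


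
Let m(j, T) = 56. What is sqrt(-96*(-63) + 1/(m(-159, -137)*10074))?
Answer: sqrt(120301695169467)/141036 ≈ 77.769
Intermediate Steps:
sqrt(-96*(-63) + 1/(m(-159, -137)*10074)) = sqrt(-96*(-63) + 1/(56*10074)) = sqrt(6048 + (1/56)*(1/10074)) = sqrt(6048 + 1/564144) = sqrt(3411942913/564144) = sqrt(120301695169467)/141036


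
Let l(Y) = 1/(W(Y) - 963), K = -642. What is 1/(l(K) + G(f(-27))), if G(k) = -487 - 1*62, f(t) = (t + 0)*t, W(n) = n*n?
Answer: -411201/225749348 ≈ -0.0018215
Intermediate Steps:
W(n) = n²
f(t) = t² (f(t) = t*t = t²)
l(Y) = 1/(-963 + Y²) (l(Y) = 1/(Y² - 963) = 1/(-963 + Y²))
G(k) = -549 (G(k) = -487 - 62 = -549)
1/(l(K) + G(f(-27))) = 1/(1/(-963 + (-642)²) - 549) = 1/(1/(-963 + 412164) - 549) = 1/(1/411201 - 549) = 1/(-225749348/411201) = -411201/225749348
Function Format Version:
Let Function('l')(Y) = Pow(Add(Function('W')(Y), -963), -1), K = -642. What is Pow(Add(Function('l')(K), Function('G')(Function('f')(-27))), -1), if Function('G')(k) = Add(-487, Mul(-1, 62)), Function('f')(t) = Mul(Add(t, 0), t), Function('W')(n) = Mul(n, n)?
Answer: Rational(-411201, 225749348) ≈ -0.0018215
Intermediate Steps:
Function('W')(n) = Pow(n, 2)
Function('f')(t) = Pow(t, 2) (Function('f')(t) = Mul(t, t) = Pow(t, 2))
Function('l')(Y) = Pow(Add(-963, Pow(Y, 2)), -1) (Function('l')(Y) = Pow(Add(Pow(Y, 2), -963), -1) = Pow(Add(-963, Pow(Y, 2)), -1))
Function('G')(k) = -549 (Function('G')(k) = Add(-487, -62) = -549)
Pow(Add(Function('l')(K), Function('G')(Function('f')(-27))), -1) = Pow(Add(Pow(Add(-963, Pow(-642, 2)), -1), -549), -1) = Pow(Add(Pow(Add(-963, 412164), -1), -549), -1) = Pow(Add(Pow(411201, -1), -549), -1) = Pow(Add(Rational(1, 411201), -549), -1) = Pow(Rational(-225749348, 411201), -1) = Rational(-411201, 225749348)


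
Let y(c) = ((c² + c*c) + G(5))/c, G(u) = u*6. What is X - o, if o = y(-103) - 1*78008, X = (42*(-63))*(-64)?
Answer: 25498504/103 ≈ 2.4756e+5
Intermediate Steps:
G(u) = 6*u
y(c) = (30 + 2*c²)/c (y(c) = ((c² + c*c) + 6*5)/c = ((c² + c²) + 30)/c = (2*c² + 30)/c = (30 + 2*c²)/c)
X = 169344 (X = -2646*(-64) = 169344)
o = -8056072/103 (o = (2*(-103) + 30/(-103)) - 1*78008 = (-206 + 30*(-1/103)) - 78008 = (-206 - 30/103) - 78008 = -21248/103 - 78008 = -8056072/103 ≈ -78214.)
X - o = 169344 - 1*(-8056072/103) = 169344 + 8056072/103 = 25498504/103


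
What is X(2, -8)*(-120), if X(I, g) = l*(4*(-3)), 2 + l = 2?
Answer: 0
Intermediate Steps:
l = 0 (l = -2 + 2 = 0)
X(I, g) = 0 (X(I, g) = 0*(4*(-3)) = 0*(-12) = 0)
X(2, -8)*(-120) = 0*(-120) = 0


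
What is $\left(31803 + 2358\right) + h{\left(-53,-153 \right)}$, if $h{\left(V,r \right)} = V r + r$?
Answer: $42117$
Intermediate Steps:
$h{\left(V,r \right)} = r + V r$
$\left(31803 + 2358\right) + h{\left(-53,-153 \right)} = \left(31803 + 2358\right) - 153 \left(1 - 53\right) = 34161 - -7956 = 34161 + 7956 = 42117$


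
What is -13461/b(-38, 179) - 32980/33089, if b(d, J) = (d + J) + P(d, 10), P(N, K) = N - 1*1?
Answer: -149591663/1125026 ≈ -132.97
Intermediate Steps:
P(N, K) = -1 + N (P(N, K) = N - 1 = -1 + N)
b(d, J) = -1 + J + 2*d (b(d, J) = (d + J) + (-1 + d) = (J + d) + (-1 + d) = -1 + J + 2*d)
-13461/b(-38, 179) - 32980/33089 = -13461/(-1 + 179 + 2*(-38)) - 32980/33089 = -13461/(-1 + 179 - 76) - 32980*1/33089 = -13461/102 - 32980/33089 = -13461*1/102 - 32980/33089 = -4487/34 - 32980/33089 = -149591663/1125026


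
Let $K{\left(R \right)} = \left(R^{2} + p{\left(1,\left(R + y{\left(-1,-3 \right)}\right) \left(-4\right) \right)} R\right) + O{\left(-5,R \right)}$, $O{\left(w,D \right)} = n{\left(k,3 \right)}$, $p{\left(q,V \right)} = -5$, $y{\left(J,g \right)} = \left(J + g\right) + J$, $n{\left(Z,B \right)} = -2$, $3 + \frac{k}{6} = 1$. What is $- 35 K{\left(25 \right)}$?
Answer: $-17430$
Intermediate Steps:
$k = -12$ ($k = -18 + 6 \cdot 1 = -18 + 6 = -12$)
$y{\left(J,g \right)} = g + 2 J$
$O{\left(w,D \right)} = -2$
$K{\left(R \right)} = -2 + R^{2} - 5 R$ ($K{\left(R \right)} = \left(R^{2} - 5 R\right) - 2 = -2 + R^{2} - 5 R$)
$- 35 K{\left(25 \right)} = - 35 \left(-2 + 25^{2} - 125\right) = - 35 \left(-2 + 625 - 125\right) = \left(-35\right) 498 = -17430$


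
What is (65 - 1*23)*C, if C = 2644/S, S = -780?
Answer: -9254/65 ≈ -142.37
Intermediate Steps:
C = -661/195 (C = 2644/(-780) = 2644*(-1/780) = -661/195 ≈ -3.3897)
(65 - 1*23)*C = (65 - 1*23)*(-661/195) = (65 - 23)*(-661/195) = 42*(-661/195) = -9254/65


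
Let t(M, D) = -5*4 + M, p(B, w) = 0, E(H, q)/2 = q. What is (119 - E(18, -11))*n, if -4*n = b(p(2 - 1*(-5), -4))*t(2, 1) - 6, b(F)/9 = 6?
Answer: 68949/2 ≈ 34475.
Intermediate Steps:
E(H, q) = 2*q
b(F) = 54 (b(F) = 9*6 = 54)
t(M, D) = -20 + M
n = 489/2 (n = -(54*(-20 + 2) - 6)/4 = -(54*(-18) - 6)/4 = -(-972 - 6)/4 = -¼*(-978) = 489/2 ≈ 244.50)
(119 - E(18, -11))*n = (119 - 2*(-11))*(489/2) = (119 - 1*(-22))*(489/2) = (119 + 22)*(489/2) = 141*(489/2) = 68949/2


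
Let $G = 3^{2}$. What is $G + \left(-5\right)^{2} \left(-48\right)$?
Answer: $-1191$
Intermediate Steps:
$G = 9$
$G + \left(-5\right)^{2} \left(-48\right) = 9 + \left(-5\right)^{2} \left(-48\right) = 9 + 25 \left(-48\right) = 9 - 1200 = -1191$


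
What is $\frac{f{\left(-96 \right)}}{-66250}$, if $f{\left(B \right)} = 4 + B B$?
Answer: $- \frac{922}{6625} \approx -0.13917$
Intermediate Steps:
$f{\left(B \right)} = 4 + B^{2}$
$\frac{f{\left(-96 \right)}}{-66250} = \frac{4 + \left(-96\right)^{2}}{-66250} = \left(4 + 9216\right) \left(- \frac{1}{66250}\right) = 9220 \left(- \frac{1}{66250}\right) = - \frac{922}{6625}$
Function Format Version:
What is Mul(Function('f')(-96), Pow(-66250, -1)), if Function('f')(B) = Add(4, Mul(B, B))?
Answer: Rational(-922, 6625) ≈ -0.13917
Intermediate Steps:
Function('f')(B) = Add(4, Pow(B, 2))
Mul(Function('f')(-96), Pow(-66250, -1)) = Mul(Add(4, Pow(-96, 2)), Pow(-66250, -1)) = Mul(Add(4, 9216), Rational(-1, 66250)) = Mul(9220, Rational(-1, 66250)) = Rational(-922, 6625)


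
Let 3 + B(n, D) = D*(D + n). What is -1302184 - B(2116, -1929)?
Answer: -941458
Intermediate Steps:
B(n, D) = -3 + D*(D + n)
-1302184 - B(2116, -1929) = -1302184 - (-3 + (-1929)² - 1929*2116) = -1302184 - (-3 + 3721041 - 4081764) = -1302184 - 1*(-360726) = -1302184 + 360726 = -941458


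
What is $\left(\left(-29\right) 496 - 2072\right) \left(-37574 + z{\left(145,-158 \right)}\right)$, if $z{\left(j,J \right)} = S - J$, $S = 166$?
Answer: $612986000$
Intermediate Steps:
$z{\left(j,J \right)} = 166 - J$
$\left(\left(-29\right) 496 - 2072\right) \left(-37574 + z{\left(145,-158 \right)}\right) = \left(\left(-29\right) 496 - 2072\right) \left(-37574 + \left(166 - -158\right)\right) = \left(-14384 - 2072\right) \left(-37574 + \left(166 + 158\right)\right) = - 16456 \left(-37574 + 324\right) = \left(-16456\right) \left(-37250\right) = 612986000$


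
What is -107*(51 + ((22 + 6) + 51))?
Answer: -13910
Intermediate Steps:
-107*(51 + ((22 + 6) + 51)) = -107*(51 + (28 + 51)) = -107*(51 + 79) = -107*130 = -13910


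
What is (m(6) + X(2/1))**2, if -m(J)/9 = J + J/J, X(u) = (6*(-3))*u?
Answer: 9801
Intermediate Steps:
X(u) = -18*u
m(J) = -9 - 9*J (m(J) = -9*(J + J/J) = -9*(J + 1) = -9*(1 + J) = -9 - 9*J)
(m(6) + X(2/1))**2 = ((-9 - 9*6) - 36/1)**2 = ((-9 - 54) - 36)**2 = (-63 - 18*2)**2 = (-63 - 36)**2 = (-99)**2 = 9801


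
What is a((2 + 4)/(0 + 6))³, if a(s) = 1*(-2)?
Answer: -8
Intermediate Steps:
a(s) = -2
a((2 + 4)/(0 + 6))³ = (-2)³ = -8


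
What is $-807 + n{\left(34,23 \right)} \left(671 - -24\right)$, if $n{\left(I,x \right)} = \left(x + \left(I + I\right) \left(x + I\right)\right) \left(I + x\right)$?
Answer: $154458078$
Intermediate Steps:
$n{\left(I,x \right)} = \left(I + x\right) \left(x + 2 I \left(I + x\right)\right)$ ($n{\left(I,x \right)} = \left(x + 2 I \left(I + x\right)\right) \left(I + x\right) = \left(I + x\right) \left(x + 2 I \left(I + x\right)\right)$)
$-807 + n{\left(34,23 \right)} \left(671 - -24\right) = -807 + \left(23^{2} + 2 \cdot 34^{3} + 34 \cdot 23 + 2 \cdot 34 \cdot 23^{2} + 4 \cdot 23 \cdot 34^{2}\right) \left(671 - -24\right) = -807 + \left(529 + 2 \cdot 39304 + 782 + 2 \cdot 34 \cdot 529 + 4 \cdot 23 \cdot 1156\right) \left(671 + 24\right) = -807 + \left(529 + 78608 + 782 + 35972 + 106352\right) 695 = -807 + 222243 \cdot 695 = -807 + 154458885 = 154458078$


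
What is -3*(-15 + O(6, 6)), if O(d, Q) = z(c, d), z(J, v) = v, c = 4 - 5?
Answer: 27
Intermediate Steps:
c = -1
O(d, Q) = d
-3*(-15 + O(6, 6)) = -3*(-15 + 6) = -3*(-9) = 27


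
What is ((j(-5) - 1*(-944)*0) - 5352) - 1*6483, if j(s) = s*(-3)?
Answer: -11820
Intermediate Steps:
j(s) = -3*s
((j(-5) - 1*(-944)*0) - 5352) - 1*6483 = ((-3*(-5) - 1*(-944)*0) - 5352) - 1*6483 = ((15 + 944*0) - 5352) - 6483 = ((15 + 0) - 5352) - 6483 = (15 - 5352) - 6483 = -5337 - 6483 = -11820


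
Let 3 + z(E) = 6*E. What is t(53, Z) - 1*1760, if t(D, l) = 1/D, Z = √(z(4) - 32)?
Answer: -93279/53 ≈ -1760.0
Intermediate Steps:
z(E) = -3 + 6*E
Z = I*√11 (Z = √((-3 + 6*4) - 32) = √((-3 + 24) - 32) = √(21 - 32) = √(-11) = I*√11 ≈ 3.3166*I)
t(53, Z) - 1*1760 = 1/53 - 1*1760 = 1/53 - 1760 = -93279/53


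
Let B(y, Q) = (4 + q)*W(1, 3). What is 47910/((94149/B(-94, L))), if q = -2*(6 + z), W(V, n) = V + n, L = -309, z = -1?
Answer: -127760/10461 ≈ -12.213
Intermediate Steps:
q = -10 (q = -2*(6 - 1) = -2*5 = -10)
B(y, Q) = -24 (B(y, Q) = (4 - 10)*(1 + 3) = -6*4 = -24)
47910/((94149/B(-94, L))) = 47910/((94149/(-24))) = 47910/((94149*(-1/24))) = 47910/(-31383/8) = 47910*(-8/31383) = -127760/10461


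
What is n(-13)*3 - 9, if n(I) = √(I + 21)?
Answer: -9 + 6*√2 ≈ -0.51472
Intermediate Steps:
n(I) = √(21 + I)
n(-13)*3 - 9 = √(21 - 13)*3 - 9 = √8*3 - 9 = (2*√2)*3 - 9 = 6*√2 - 9 = -9 + 6*√2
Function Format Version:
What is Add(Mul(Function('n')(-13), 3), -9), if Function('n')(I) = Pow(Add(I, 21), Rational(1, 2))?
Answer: Add(-9, Mul(6, Pow(2, Rational(1, 2)))) ≈ -0.51472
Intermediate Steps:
Function('n')(I) = Pow(Add(21, I), Rational(1, 2))
Add(Mul(Function('n')(-13), 3), -9) = Add(Mul(Pow(Add(21, -13), Rational(1, 2)), 3), -9) = Add(Mul(Pow(8, Rational(1, 2)), 3), -9) = Add(Mul(Mul(2, Pow(2, Rational(1, 2))), 3), -9) = Add(Mul(6, Pow(2, Rational(1, 2))), -9) = Add(-9, Mul(6, Pow(2, Rational(1, 2))))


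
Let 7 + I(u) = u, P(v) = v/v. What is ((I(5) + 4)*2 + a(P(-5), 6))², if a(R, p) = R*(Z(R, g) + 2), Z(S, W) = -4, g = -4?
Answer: 4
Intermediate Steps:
P(v) = 1
a(R, p) = -2*R (a(R, p) = R*(-4 + 2) = R*(-2) = -2*R)
I(u) = -7 + u
((I(5) + 4)*2 + a(P(-5), 6))² = (((-7 + 5) + 4)*2 - 2*1)² = ((-2 + 4)*2 - 2)² = (2*2 - 2)² = (4 - 2)² = 2² = 4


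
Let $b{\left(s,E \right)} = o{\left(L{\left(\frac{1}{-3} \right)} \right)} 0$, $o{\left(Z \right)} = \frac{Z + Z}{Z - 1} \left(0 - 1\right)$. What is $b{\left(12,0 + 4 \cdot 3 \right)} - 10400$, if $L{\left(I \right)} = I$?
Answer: $-10400$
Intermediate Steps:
$o{\left(Z \right)} = - \frac{2 Z}{-1 + Z}$ ($o{\left(Z \right)} = \frac{2 Z}{-1 + Z} \left(-1\right) = - \frac{2 Z}{-1 + Z}$)
$b{\left(s,E \right)} = 0$ ($b{\left(s,E \right)} = - \frac{2}{\left(-3\right) \left(-1 + \frac{1}{-3}\right)} 0 = \left(-2\right) \left(- \frac{1}{3}\right) \frac{1}{-1 - \frac{1}{3}} \cdot 0 = \left(-2\right) \left(- \frac{1}{3}\right) \frac{1}{- \frac{4}{3}} \cdot 0 = \left(-2\right) \left(- \frac{1}{3}\right) \left(- \frac{3}{4}\right) 0 = \left(- \frac{1}{2}\right) 0 = 0$)
$b{\left(12,0 + 4 \cdot 3 \right)} - 10400 = 0 - 10400 = -10400$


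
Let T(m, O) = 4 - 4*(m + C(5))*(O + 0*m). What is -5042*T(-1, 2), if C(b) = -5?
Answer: -262184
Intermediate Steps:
T(m, O) = 4 - 4*O*(-5 + m) (T(m, O) = 4 - 4*(m - 5)*(O + 0*m) = 4 - 4*(-5 + m)*(O + 0) = 4 - 4*(-5 + m)*O = 4 - 4*O*(-5 + m))
-5042*T(-1, 2) = -5042*(4 + 20*2 - 4*2*(-1)) = -5042*(4 + 40 + 8) = -5042*52 = -262184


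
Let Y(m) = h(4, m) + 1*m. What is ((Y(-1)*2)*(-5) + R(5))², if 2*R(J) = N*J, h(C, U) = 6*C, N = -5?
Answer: 235225/4 ≈ 58806.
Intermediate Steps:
R(J) = -5*J/2 (R(J) = (-5*J)/2 = -5*J/2)
Y(m) = 24 + m (Y(m) = 6*4 + 1*m = 24 + m)
((Y(-1)*2)*(-5) + R(5))² = (((24 - 1)*2)*(-5) - 5/2*5)² = ((23*2)*(-5) - 25/2)² = (46*(-5) - 25/2)² = (-230 - 25/2)² = (-485/2)² = 235225/4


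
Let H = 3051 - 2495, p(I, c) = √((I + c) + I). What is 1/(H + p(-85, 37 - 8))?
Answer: 556/309277 - I*√141/309277 ≈ 0.0017977 - 3.8394e-5*I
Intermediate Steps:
p(I, c) = √(c + 2*I)
H = 556
1/(H + p(-85, 37 - 8)) = 1/(556 + √((37 - 8) + 2*(-85))) = 1/(556 + √(29 - 170)) = 1/(556 + √(-141)) = 1/(556 + I*√141)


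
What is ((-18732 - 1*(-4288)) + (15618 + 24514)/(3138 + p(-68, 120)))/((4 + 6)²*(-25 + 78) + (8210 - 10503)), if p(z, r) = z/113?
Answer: -2558119314/533029841 ≈ -4.7992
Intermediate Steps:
p(z, r) = z/113 (p(z, r) = z*(1/113) = z/113)
((-18732 - 1*(-4288)) + (15618 + 24514)/(3138 + p(-68, 120)))/((4 + 6)²*(-25 + 78) + (8210 - 10503)) = ((-18732 - 1*(-4288)) + (15618 + 24514)/(3138 + (1/113)*(-68)))/((4 + 6)²*(-25 + 78) + (8210 - 10503)) = ((-18732 + 4288) + 40132/(3138 - 68/113))/(10²*53 - 2293) = (-14444 + 40132/(354526/113))/(100*53 - 2293) = (-14444 + 40132*(113/354526))/(5300 - 2293) = (-14444 + 2267458/177263)/3007 = -2558119314/177263*1/3007 = -2558119314/533029841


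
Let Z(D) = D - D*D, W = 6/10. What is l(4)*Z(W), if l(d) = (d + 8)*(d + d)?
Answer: 576/25 ≈ 23.040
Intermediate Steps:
l(d) = 2*d*(8 + d) (l(d) = (8 + d)*(2*d) = 2*d*(8 + d))
W = ⅗ (W = 6*(⅒) = ⅗ ≈ 0.60000)
Z(D) = D - D²
l(4)*Z(W) = (2*4*(8 + 4))*(3*(1 - 1*⅗)/5) = (2*4*12)*(3*(1 - ⅗)/5) = 96*((⅗)*(⅖)) = 96*(6/25) = 576/25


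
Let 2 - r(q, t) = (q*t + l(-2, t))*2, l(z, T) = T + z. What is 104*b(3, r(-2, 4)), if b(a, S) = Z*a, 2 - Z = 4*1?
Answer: -624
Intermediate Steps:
Z = -2 (Z = 2 - 4 = -2)
r(q, t) = 6 - 2*t - 2*q*t (r(q, t) = 2 - (q*t + (t - 2))*2 = 2 - (q*t + (-2 + t))*2 = 2 - (-2 + t + q*t)*2 = 2 - (-4 + 2*t + 2*q*t) = 2 + (4 - 2*t - 2*q*t) = 6 - 2*t - 2*q*t)
b(a, S) = -2*a
104*b(3, r(-2, 4)) = 104*(-2*3) = 104*(-6) = -624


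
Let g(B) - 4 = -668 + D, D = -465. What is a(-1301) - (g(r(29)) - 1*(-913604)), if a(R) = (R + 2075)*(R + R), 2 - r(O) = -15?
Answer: -2926423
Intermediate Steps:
r(O) = 17 (r(O) = 2 - 1*(-15) = 2 + 15 = 17)
a(R) = 2*R*(2075 + R) (a(R) = (2075 + R)*(2*R) = 2*R*(2075 + R))
g(B) = -1129 (g(B) = 4 + (-668 - 465) = 4 - 1133 = -1129)
a(-1301) - (g(r(29)) - 1*(-913604)) = 2*(-1301)*(2075 - 1301) - (-1129 - 1*(-913604)) = 2*(-1301)*774 - (-1129 + 913604) = -2013948 - 1*912475 = -2013948 - 912475 = -2926423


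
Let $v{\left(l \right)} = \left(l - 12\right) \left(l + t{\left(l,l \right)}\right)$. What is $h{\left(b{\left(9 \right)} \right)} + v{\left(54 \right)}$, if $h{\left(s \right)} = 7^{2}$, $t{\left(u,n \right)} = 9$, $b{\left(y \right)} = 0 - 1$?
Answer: $2695$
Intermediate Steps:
$b{\left(y \right)} = -1$
$h{\left(s \right)} = 49$
$v{\left(l \right)} = \left(-12 + l\right) \left(9 + l\right)$ ($v{\left(l \right)} = \left(l - 12\right) \left(l + 9\right) = \left(-12 + l\right) \left(9 + l\right)$)
$h{\left(b{\left(9 \right)} \right)} + v{\left(54 \right)} = 49 - \left(270 - 2916\right) = 49 - -2646 = 49 + 2646 = 2695$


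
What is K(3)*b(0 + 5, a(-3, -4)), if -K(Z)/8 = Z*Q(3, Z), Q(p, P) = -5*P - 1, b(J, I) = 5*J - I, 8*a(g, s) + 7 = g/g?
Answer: 9888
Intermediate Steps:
a(g, s) = -¾ (a(g, s) = -7/8 + (g/g)/8 = -7/8 + (⅛)*1 = -7/8 + ⅛ = -¾)
b(J, I) = -I + 5*J
Q(p, P) = -1 - 5*P
K(Z) = -8*Z*(-1 - 5*Z)
K(3)*b(0 + 5, a(-3, -4)) = (8*3*(1 + 5*3))*(-1*(-¾) + 5*(0 + 5)) = (8*3*(1 + 15))*(¾ + 5*5) = (8*3*16)*(¾ + 25) = 384*(103/4) = 9888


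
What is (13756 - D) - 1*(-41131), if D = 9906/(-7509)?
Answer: 137385463/2503 ≈ 54888.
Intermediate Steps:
D = -3302/2503 (D = 9906*(-1/7509) = -3302/2503 ≈ -1.3192)
(13756 - D) - 1*(-41131) = (13756 - 1*(-3302/2503)) - 1*(-41131) = (13756 + 3302/2503) + 41131 = 34434570/2503 + 41131 = 137385463/2503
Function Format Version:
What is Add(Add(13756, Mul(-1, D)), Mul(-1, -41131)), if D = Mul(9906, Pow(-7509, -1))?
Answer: Rational(137385463, 2503) ≈ 54888.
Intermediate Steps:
D = Rational(-3302, 2503) (D = Mul(9906, Rational(-1, 7509)) = Rational(-3302, 2503) ≈ -1.3192)
Add(Add(13756, Mul(-1, D)), Mul(-1, -41131)) = Add(Add(13756, Mul(-1, Rational(-3302, 2503))), Mul(-1, -41131)) = Add(Add(13756, Rational(3302, 2503)), 41131) = Add(Rational(34434570, 2503), 41131) = Rational(137385463, 2503)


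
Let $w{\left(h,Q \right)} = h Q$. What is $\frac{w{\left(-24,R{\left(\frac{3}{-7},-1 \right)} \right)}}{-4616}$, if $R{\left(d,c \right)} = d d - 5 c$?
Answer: $\frac{762}{28273} \approx 0.026951$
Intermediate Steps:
$R{\left(d,c \right)} = d^{2} - 5 c$
$w{\left(h,Q \right)} = Q h$
$\frac{w{\left(-24,R{\left(\frac{3}{-7},-1 \right)} \right)}}{-4616} = \frac{\left(\left(\frac{3}{-7}\right)^{2} - -5\right) \left(-24\right)}{-4616} = \left(\left(3 \left(- \frac{1}{7}\right)\right)^{2} + 5\right) \left(-24\right) \left(- \frac{1}{4616}\right) = \left(\left(- \frac{3}{7}\right)^{2} + 5\right) \left(-24\right) \left(- \frac{1}{4616}\right) = \left(\frac{9}{49} + 5\right) \left(-24\right) \left(- \frac{1}{4616}\right) = \frac{254}{49} \left(-24\right) \left(- \frac{1}{4616}\right) = \left(- \frac{6096}{49}\right) \left(- \frac{1}{4616}\right) = \frac{762}{28273}$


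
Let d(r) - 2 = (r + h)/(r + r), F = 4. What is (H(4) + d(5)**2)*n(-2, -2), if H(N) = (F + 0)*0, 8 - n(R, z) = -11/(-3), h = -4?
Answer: 1911/100 ≈ 19.110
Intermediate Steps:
n(R, z) = 13/3 (n(R, z) = 8 - (-11)/(-3) = 8 - (-11)*(-1)/3 = 8 - 1*11/3 = 8 - 11/3 = 13/3)
H(N) = 0 (H(N) = (4 + 0)*0 = 4*0 = 0)
d(r) = 2 + (-4 + r)/(2*r) (d(r) = 2 + (r - 4)/(r + r) = 2 + (-4 + r)/((2*r)) = 2 + (-4 + r)*(1/(2*r)) = 2 + (-4 + r)/(2*r))
(H(4) + d(5)**2)*n(-2, -2) = (0 + (5/2 - 2/5)**2)*(13/3) = (0 + (21/10)**2)*(13/3) = (0 + 441/100)*(13/3) = (441/100)*(13/3) = 1911/100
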